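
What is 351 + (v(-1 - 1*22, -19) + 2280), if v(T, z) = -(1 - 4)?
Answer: 2634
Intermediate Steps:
v(T, z) = 3 (v(T, z) = -1*(-3) = 3)
351 + (v(-1 - 1*22, -19) + 2280) = 351 + (3 + 2280) = 351 + 2283 = 2634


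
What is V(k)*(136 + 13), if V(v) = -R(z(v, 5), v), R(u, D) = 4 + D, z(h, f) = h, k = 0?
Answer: -596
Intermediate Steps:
V(v) = -4 - v (V(v) = -(4 + v) = -4 - v)
V(k)*(136 + 13) = (-4 - 1*0)*(136 + 13) = (-4 + 0)*149 = -4*149 = -596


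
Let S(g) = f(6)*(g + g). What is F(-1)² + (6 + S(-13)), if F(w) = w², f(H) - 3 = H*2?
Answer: -383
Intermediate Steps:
f(H) = 3 + 2*H (f(H) = 3 + H*2 = 3 + 2*H)
S(g) = 30*g (S(g) = (3 + 2*6)*(g + g) = (3 + 12)*(2*g) = 15*(2*g) = 30*g)
F(-1)² + (6 + S(-13)) = ((-1)²)² + (6 + 30*(-13)) = 1² + (6 - 390) = 1 - 384 = -383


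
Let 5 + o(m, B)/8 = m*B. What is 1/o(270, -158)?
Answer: -1/341320 ≈ -2.9298e-6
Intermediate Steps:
o(m, B) = -40 + 8*B*m (o(m, B) = -40 + 8*(m*B) = -40 + 8*(B*m) = -40 + 8*B*m)
1/o(270, -158) = 1/(-40 + 8*(-158)*270) = 1/(-40 - 341280) = 1/(-341320) = -1/341320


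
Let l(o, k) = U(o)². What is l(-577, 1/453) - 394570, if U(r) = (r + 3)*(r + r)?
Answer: 438768066246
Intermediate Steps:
U(r) = 2*r*(3 + r) (U(r) = (3 + r)*(2*r) = 2*r*(3 + r))
l(o, k) = 4*o²*(3 + o)² (l(o, k) = (2*o*(3 + o))² = 4*o²*(3 + o)²)
l(-577, 1/453) - 394570 = 4*(-577)²*(3 - 577)² - 394570 = 4*332929*(-574)² - 394570 = 4*332929*329476 - 394570 = 438768460816 - 394570 = 438768066246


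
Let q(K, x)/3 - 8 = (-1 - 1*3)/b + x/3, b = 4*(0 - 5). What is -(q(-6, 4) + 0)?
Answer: -143/5 ≈ -28.600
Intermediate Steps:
b = -20 (b = 4*(-5) = -20)
q(K, x) = 123/5 + x (q(K, x) = 24 + 3*((-1 - 1*3)/(-20) + x/3) = 24 + 3*((-1 - 3)*(-1/20) + x*(⅓)) = 24 + 3*(-4*(-1/20) + x/3) = 24 + 3*(⅕ + x/3) = 24 + (⅗ + x) = 123/5 + x)
-(q(-6, 4) + 0) = -((123/5 + 4) + 0) = -(143/5 + 0) = -1*143/5 = -143/5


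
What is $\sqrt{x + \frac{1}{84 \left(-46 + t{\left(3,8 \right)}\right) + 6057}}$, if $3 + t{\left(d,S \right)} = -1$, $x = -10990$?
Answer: $\frac{i \sqrt{37898452653}}{1857} \approx 104.83 i$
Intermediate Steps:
$t{\left(d,S \right)} = -4$ ($t{\left(d,S \right)} = -3 - 1 = -4$)
$\sqrt{x + \frac{1}{84 \left(-46 + t{\left(3,8 \right)}\right) + 6057}} = \sqrt{-10990 + \frac{1}{84 \left(-46 - 4\right) + 6057}} = \sqrt{-10990 + \frac{1}{84 \left(-50\right) + 6057}} = \sqrt{-10990 + \frac{1}{-4200 + 6057}} = \sqrt{-10990 + \frac{1}{1857}} = \sqrt{- \frac{20408429}{1857}} = \frac{i \sqrt{37898452653}}{1857}$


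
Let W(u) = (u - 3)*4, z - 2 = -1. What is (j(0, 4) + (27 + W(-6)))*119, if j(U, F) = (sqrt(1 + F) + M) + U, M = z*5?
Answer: -476 + 119*sqrt(5) ≈ -209.91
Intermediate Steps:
z = 1 (z = 2 - 1 = 1)
M = 5 (M = 1*5 = 5)
j(U, F) = 5 + U + sqrt(1 + F) (j(U, F) = (sqrt(1 + F) + 5) + U = (5 + sqrt(1 + F)) + U = 5 + U + sqrt(1 + F))
W(u) = -12 + 4*u (W(u) = (-3 + u)*4 = -12 + 4*u)
(j(0, 4) + (27 + W(-6)))*119 = ((5 + 0 + sqrt(1 + 4)) + (27 + (-12 + 4*(-6))))*119 = ((5 + 0 + sqrt(5)) + (27 + (-12 - 24)))*119 = ((5 + sqrt(5)) + (27 - 36))*119 = ((5 + sqrt(5)) - 9)*119 = (-4 + sqrt(5))*119 = -476 + 119*sqrt(5)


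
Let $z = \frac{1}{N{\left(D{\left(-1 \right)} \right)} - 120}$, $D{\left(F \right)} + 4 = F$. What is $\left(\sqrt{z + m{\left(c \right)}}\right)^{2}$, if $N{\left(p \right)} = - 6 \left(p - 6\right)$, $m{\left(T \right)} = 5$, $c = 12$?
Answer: $\frac{269}{54} \approx 4.9815$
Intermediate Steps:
$D{\left(F \right)} = -4 + F$
$N{\left(p \right)} = 36 - 6 p$ ($N{\left(p \right)} = - 6 \left(-6 + p\right) = 36 - 6 p$)
$z = - \frac{1}{54}$ ($z = \frac{1}{\left(36 - 6 \left(-4 - 1\right)\right) - 120} = \frac{1}{\left(36 - -30\right) - 120} = \frac{1}{\left(36 + 30\right) - 120} = \frac{1}{66 - 120} = \frac{1}{-54} = - \frac{1}{54} \approx -0.018519$)
$\left(\sqrt{z + m{\left(c \right)}}\right)^{2} = \left(\sqrt{- \frac{1}{54} + 5}\right)^{2} = \left(\sqrt{\frac{269}{54}}\right)^{2} = \left(\frac{\sqrt{1614}}{18}\right)^{2} = \frac{269}{54}$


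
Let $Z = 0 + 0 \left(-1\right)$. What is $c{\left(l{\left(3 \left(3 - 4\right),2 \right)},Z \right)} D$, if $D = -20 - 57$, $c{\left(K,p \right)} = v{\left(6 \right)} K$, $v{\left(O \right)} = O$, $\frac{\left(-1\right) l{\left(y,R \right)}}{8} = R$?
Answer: $7392$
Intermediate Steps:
$l{\left(y,R \right)} = - 8 R$
$Z = 0$ ($Z = 0 + 0 = 0$)
$c{\left(K,p \right)} = 6 K$
$D = -77$ ($D = -20 - 57 = -77$)
$c{\left(l{\left(3 \left(3 - 4\right),2 \right)},Z \right)} D = 6 \left(\left(-8\right) 2\right) \left(-77\right) = 6 \left(-16\right) \left(-77\right) = \left(-96\right) \left(-77\right) = 7392$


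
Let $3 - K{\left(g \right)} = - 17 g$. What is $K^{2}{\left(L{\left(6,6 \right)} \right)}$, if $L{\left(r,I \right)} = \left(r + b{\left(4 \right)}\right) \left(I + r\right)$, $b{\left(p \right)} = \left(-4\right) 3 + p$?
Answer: $164025$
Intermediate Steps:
$b{\left(p \right)} = -12 + p$
$L{\left(r,I \right)} = \left(-8 + r\right) \left(I + r\right)$ ($L{\left(r,I \right)} = \left(r + \left(-12 + 4\right)\right) \left(I + r\right) = \left(r - 8\right) \left(I + r\right) = \left(-8 + r\right) \left(I + r\right)$)
$K{\left(g \right)} = 3 + 17 g$ ($K{\left(g \right)} = 3 - - 17 g = 3 + 17 g$)
$K^{2}{\left(L{\left(6,6 \right)} \right)} = \left(3 + 17 \left(6^{2} - 48 - 48 + 6 \cdot 6\right)\right)^{2} = \left(3 + 17 \left(36 - 48 - 48 + 36\right)\right)^{2} = \left(3 + 17 \left(-24\right)\right)^{2} = \left(3 - 408\right)^{2} = \left(-405\right)^{2} = 164025$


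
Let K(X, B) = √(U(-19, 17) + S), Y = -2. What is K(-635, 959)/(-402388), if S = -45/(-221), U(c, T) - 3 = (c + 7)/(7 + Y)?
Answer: -√245310/222319370 ≈ -2.2278e-6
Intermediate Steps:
U(c, T) = 22/5 + c/5 (U(c, T) = 3 + (c + 7)/(7 - 2) = 3 + (7 + c)/5 = 3 + (7 + c)*(⅕) = 3 + (7/5 + c/5) = 22/5 + c/5)
S = 45/221 (S = -45*(-1/221) = 45/221 ≈ 0.20362)
K(X, B) = 2*√245310/1105 (K(X, B) = √((22/5 + (⅕)*(-19)) + 45/221) = √((22/5 - 19/5) + 45/221) = √(⅗ + 45/221) = √(888/1105) = 2*√245310/1105)
K(-635, 959)/(-402388) = (2*√245310/1105)/(-402388) = (2*√245310/1105)*(-1/402388) = -√245310/222319370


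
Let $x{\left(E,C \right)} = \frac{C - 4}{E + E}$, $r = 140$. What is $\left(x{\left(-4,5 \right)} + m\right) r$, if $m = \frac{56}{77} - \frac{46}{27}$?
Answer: $- \frac{91595}{594} \approx -154.2$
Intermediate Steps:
$x{\left(E,C \right)} = \frac{-4 + C}{2 E}$
$m = - \frac{290}{297}$ ($m = 56 \cdot \frac{1}{77} - \frac{46}{27} = \frac{8}{11} - \frac{46}{27} = - \frac{290}{297} \approx -0.97643$)
$\left(x{\left(-4,5 \right)} + m\right) r = \left(\frac{-4 + 5}{2 \left(-4\right)} - \frac{290}{297}\right) 140 = \left(\frac{1}{2} \left(- \frac{1}{4}\right) 1 - \frac{290}{297}\right) 140 = \left(- \frac{1}{8} - \frac{290}{297}\right) 140 = \left(- \frac{2617}{2376}\right) 140 = - \frac{91595}{594}$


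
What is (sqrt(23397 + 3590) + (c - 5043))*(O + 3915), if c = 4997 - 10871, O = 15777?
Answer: -214977564 + 19692*sqrt(26987) ≈ -2.1174e+8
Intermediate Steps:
c = -5874
(sqrt(23397 + 3590) + (c - 5043))*(O + 3915) = (sqrt(23397 + 3590) + (-5874 - 5043))*(15777 + 3915) = (sqrt(26987) - 10917)*19692 = (-10917 + sqrt(26987))*19692 = -214977564 + 19692*sqrt(26987)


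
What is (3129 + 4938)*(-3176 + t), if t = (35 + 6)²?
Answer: -12060165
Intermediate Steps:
t = 1681 (t = 41² = 1681)
(3129 + 4938)*(-3176 + t) = (3129 + 4938)*(-3176 + 1681) = 8067*(-1495) = -12060165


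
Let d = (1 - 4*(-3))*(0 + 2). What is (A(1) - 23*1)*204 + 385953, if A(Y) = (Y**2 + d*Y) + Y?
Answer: 386973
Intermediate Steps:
d = 26 (d = (1 + 12)*2 = 13*2 = 26)
A(Y) = Y**2 + 27*Y (A(Y) = (Y**2 + 26*Y) + Y = Y**2 + 27*Y)
(A(1) - 23*1)*204 + 385953 = (1*(27 + 1) - 23*1)*204 + 385953 = (1*28 - 23)*204 + 385953 = (28 - 23)*204 + 385953 = 5*204 + 385953 = 1020 + 385953 = 386973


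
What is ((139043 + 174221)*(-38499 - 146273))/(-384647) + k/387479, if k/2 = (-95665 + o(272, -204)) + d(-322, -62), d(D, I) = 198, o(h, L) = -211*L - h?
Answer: 22428180056920702/149042634913 ≈ 1.5048e+5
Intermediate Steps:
o(h, L) = -h - 211*L
k = -105390 (k = 2*((-95665 + (-1*272 - 211*(-204))) + 198) = 2*((-95665 + (-272 + 43044)) + 198) = 2*((-95665 + 42772) + 198) = 2*(-52893 + 198) = 2*(-52695) = -105390)
((139043 + 174221)*(-38499 - 146273))/(-384647) + k/387479 = ((139043 + 174221)*(-38499 - 146273))/(-384647) - 105390/387479 = (313264*(-184772))*(-1/384647) - 105390*1/387479 = -57882415808*(-1/384647) - 105390/387479 = 57882415808/384647 - 105390/387479 = 22428180056920702/149042634913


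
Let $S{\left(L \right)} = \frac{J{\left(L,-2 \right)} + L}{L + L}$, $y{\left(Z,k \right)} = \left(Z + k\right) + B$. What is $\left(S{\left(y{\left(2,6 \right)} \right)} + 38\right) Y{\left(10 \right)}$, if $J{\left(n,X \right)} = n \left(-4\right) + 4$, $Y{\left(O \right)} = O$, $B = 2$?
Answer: $367$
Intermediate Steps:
$J{\left(n,X \right)} = 4 - 4 n$ ($J{\left(n,X \right)} = - 4 n + 4 = 4 - 4 n$)
$y{\left(Z,k \right)} = 2 + Z + k$ ($y{\left(Z,k \right)} = \left(Z + k\right) + 2 = 2 + Z + k$)
$S{\left(L \right)} = \frac{4 - 3 L}{2 L}$ ($S{\left(L \right)} = \frac{\left(4 - 4 L\right) + L}{L + L} = \frac{4 - 3 L}{2 L}$)
$\left(S{\left(y{\left(2,6 \right)} \right)} + 38\right) Y{\left(10 \right)} = \left(\left(- \frac{3}{2} + \frac{2}{2 + 2 + 6}\right) + 38\right) 10 = \left(\left(- \frac{3}{2} + \frac{2}{10}\right) + 38\right) 10 = \left(\left(- \frac{3}{2} + 2 \cdot \frac{1}{10}\right) + 38\right) 10 = \left(\left(- \frac{3}{2} + \frac{1}{5}\right) + 38\right) 10 = \left(- \frac{13}{10} + 38\right) 10 = \frac{367}{10} \cdot 10 = 367$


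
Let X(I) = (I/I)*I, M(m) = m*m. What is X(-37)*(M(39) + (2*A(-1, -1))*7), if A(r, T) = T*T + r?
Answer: -56277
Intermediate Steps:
M(m) = m**2
A(r, T) = r + T**2 (A(r, T) = T**2 + r = r + T**2)
X(I) = I (X(I) = 1*I = I)
X(-37)*(M(39) + (2*A(-1, -1))*7) = -37*(39**2 + (2*(-1 + (-1)**2))*7) = -37*(1521 + (2*(-1 + 1))*7) = -37*(1521 + (2*0)*7) = -37*(1521 + 0*7) = -37*(1521 + 0) = -37*1521 = -56277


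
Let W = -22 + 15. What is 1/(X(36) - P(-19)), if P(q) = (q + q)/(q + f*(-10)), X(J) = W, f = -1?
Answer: -9/101 ≈ -0.089109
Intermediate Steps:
W = -7
X(J) = -7
P(q) = 2*q/(10 + q) (P(q) = (q + q)/(q - 1*(-10)) = (2*q)/(q + 10) = (2*q)/(10 + q) = 2*q/(10 + q))
1/(X(36) - P(-19)) = 1/(-7 - 2*(-19)/(10 - 19)) = 1/(-7 - 2*(-19)/(-9)) = 1/(-7 - 2*(-19)*(-1)/9) = 1/(-7 - 1*38/9) = 1/(-7 - 38/9) = 1/(-101/9) = -9/101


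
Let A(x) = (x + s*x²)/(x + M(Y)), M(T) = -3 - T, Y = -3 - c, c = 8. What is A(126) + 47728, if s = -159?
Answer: 28891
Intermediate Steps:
Y = -11 (Y = -3 - 1*8 = -3 - 8 = -11)
A(x) = (x - 159*x²)/(8 + x) (A(x) = (x - 159*x²)/(x + (-3 - 1*(-11))) = (x - 159*x²)/(x + (-3 + 11)) = (x - 159*x²)/(x + 8) = (x - 159*x²)/(8 + x))
A(126) + 47728 = 126*(1 - 159*126)/(8 + 126) + 47728 = 126*(1 - 20034)/134 + 47728 = 126*(1/134)*(-20033) + 47728 = -18837 + 47728 = 28891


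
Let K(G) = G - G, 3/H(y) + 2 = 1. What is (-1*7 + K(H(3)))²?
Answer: 49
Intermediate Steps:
H(y) = -3 (H(y) = 3/(-2 + 1) = 3/(-1) = 3*(-1) = -3)
K(G) = 0
(-1*7 + K(H(3)))² = (-1*7 + 0)² = (-7 + 0)² = (-7)² = 49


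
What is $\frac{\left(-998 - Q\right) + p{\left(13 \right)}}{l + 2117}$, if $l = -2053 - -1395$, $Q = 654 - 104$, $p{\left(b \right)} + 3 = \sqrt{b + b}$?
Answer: $- \frac{1551}{1459} + \frac{\sqrt{26}}{1459} \approx -1.0596$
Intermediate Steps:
$p{\left(b \right)} = -3 + \sqrt{2} \sqrt{b}$ ($p{\left(b \right)} = -3 + \sqrt{b + b} = -3 + \sqrt{2 b} = -3 + \sqrt{2} \sqrt{b}$)
$Q = 550$
$l = -658$ ($l = -2053 + 1395 = -658$)
$\frac{\left(-998 - Q\right) + p{\left(13 \right)}}{l + 2117} = \frac{\left(-998 - 550\right) - \left(3 - \sqrt{2} \sqrt{13}\right)}{-658 + 2117} = \frac{\left(-998 - 550\right) - \left(3 - \sqrt{26}\right)}{1459} = \left(-1548 - \left(3 - \sqrt{26}\right)\right) \frac{1}{1459} = \left(-1551 + \sqrt{26}\right) \frac{1}{1459} = - \frac{1551}{1459} + \frac{\sqrt{26}}{1459}$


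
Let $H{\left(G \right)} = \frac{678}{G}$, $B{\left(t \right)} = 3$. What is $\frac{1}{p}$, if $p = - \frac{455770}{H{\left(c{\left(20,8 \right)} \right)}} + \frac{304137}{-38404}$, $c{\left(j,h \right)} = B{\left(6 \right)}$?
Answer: $- \frac{4339652}{8786063021} \approx -0.00049392$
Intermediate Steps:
$c{\left(j,h \right)} = 3$
$p = - \frac{8786063021}{4339652}$ ($p = - \frac{455770}{678 \cdot \frac{1}{3}} + \frac{304137}{-38404} = - \frac{455770}{678 \cdot \frac{1}{3}} + 304137 \left(- \frac{1}{38404}\right) = - \frac{455770}{226} - \frac{304137}{38404} = \left(-455770\right) \frac{1}{226} - \frac{304137}{38404} = - \frac{227885}{113} - \frac{304137}{38404} = - \frac{8786063021}{4339652} \approx -2024.6$)
$\frac{1}{p} = \frac{1}{- \frac{8786063021}{4339652}} = - \frac{4339652}{8786063021}$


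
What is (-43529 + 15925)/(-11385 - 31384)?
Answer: 27604/42769 ≈ 0.64542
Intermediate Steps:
(-43529 + 15925)/(-11385 - 31384) = -27604/(-42769) = -27604*(-1/42769) = 27604/42769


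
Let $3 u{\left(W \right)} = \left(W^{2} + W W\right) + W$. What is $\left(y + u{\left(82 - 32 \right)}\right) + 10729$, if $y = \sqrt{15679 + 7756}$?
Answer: $\frac{37237}{3} + \sqrt{23435} \approx 12565.0$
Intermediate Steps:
$u{\left(W \right)} = \frac{W}{3} + \frac{2 W^{2}}{3}$ ($u{\left(W \right)} = \frac{\left(W^{2} + W W\right) + W}{3} = \frac{\left(W^{2} + W^{2}\right) + W}{3} = \frac{2 W^{2} + W}{3} = \frac{W + 2 W^{2}}{3} = \frac{W}{3} + \frac{2 W^{2}}{3}$)
$y = \sqrt{23435} \approx 153.08$
$\left(y + u{\left(82 - 32 \right)}\right) + 10729 = \left(\sqrt{23435} + \frac{\left(82 - 32\right) \left(1 + 2 \left(82 - 32\right)\right)}{3}\right) + 10729 = \left(\sqrt{23435} + \frac{1}{3} \cdot 50 \left(1 + 2 \cdot 50\right)\right) + 10729 = \left(\sqrt{23435} + \frac{1}{3} \cdot 50 \left(1 + 100\right)\right) + 10729 = \left(\sqrt{23435} + \frac{1}{3} \cdot 50 \cdot 101\right) + 10729 = \left(\sqrt{23435} + \frac{5050}{3}\right) + 10729 = \left(\frac{5050}{3} + \sqrt{23435}\right) + 10729 = \frac{37237}{3} + \sqrt{23435}$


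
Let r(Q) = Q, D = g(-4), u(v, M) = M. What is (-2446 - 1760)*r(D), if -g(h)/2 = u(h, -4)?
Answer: -33648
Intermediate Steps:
g(h) = 8 (g(h) = -2*(-4) = 8)
D = 8
(-2446 - 1760)*r(D) = (-2446 - 1760)*8 = -4206*8 = -33648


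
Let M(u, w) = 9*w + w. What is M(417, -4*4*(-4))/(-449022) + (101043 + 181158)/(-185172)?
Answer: -21138827917/13857716964 ≈ -1.5254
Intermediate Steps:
M(u, w) = 10*w
M(417, -4*4*(-4))/(-449022) + (101043 + 181158)/(-185172) = (10*(-4*4*(-4)))/(-449022) + (101043 + 181158)/(-185172) = (10*(-16*(-4)))*(-1/449022) + 282201*(-1/185172) = (10*64)*(-1/449022) - 94067/61724 = 640*(-1/449022) - 94067/61724 = -320/224511 - 94067/61724 = -21138827917/13857716964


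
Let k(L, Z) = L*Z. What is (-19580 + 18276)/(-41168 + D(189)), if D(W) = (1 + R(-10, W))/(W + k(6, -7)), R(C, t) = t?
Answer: 95844/3025753 ≈ 0.031676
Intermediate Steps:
D(W) = (1 + W)/(-42 + W) (D(W) = (1 + W)/(W + 6*(-7)) = (1 + W)/(W - 42) = (1 + W)/(-42 + W))
(-19580 + 18276)/(-41168 + D(189)) = (-19580 + 18276)/(-41168 + (1 + 189)/(-42 + 189)) = -1304/(-41168 + 190/147) = -1304/(-6051506/147) = -1304*(-147/6051506) = 95844/3025753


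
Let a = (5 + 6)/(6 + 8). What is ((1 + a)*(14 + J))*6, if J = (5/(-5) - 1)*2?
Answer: 750/7 ≈ 107.14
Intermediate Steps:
a = 11/14 ≈ 0.78571
J = -4 (J = (5*(-⅕) - 1)*2 = (-1 - 1)*2 = -2*2 = -4)
((1 + a)*(14 + J))*6 = ((1 + 11/14)*(14 - 4))*6 = ((25/14)*10)*6 = (125/7)*6 = 750/7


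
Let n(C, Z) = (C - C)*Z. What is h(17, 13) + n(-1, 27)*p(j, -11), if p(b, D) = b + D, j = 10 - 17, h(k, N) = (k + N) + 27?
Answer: 57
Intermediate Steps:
n(C, Z) = 0 (n(C, Z) = 0*Z = 0)
h(k, N) = 27 + N + k (h(k, N) = (N + k) + 27 = 27 + N + k)
j = -7
p(b, D) = D + b
h(17, 13) + n(-1, 27)*p(j, -11) = (27 + 13 + 17) + 0*(-11 - 7) = 57 + 0*(-18) = 57 + 0 = 57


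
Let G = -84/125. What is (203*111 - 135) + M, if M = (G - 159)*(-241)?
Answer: 7609869/125 ≈ 60879.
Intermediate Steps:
G = -84/125 (G = -84*1/125 = -84/125 ≈ -0.67200)
M = 4810119/125 (M = (-84/125 - 159)*(-241) = -19959/125*(-241) = 4810119/125 ≈ 38481.)
(203*111 - 135) + M = (203*111 - 135) + 4810119/125 = (22533 - 135) + 4810119/125 = 22398 + 4810119/125 = 7609869/125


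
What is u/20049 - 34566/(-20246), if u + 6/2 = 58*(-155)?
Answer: 255470728/202956027 ≈ 1.2587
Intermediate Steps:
u = -8993 (u = -3 + 58*(-155) = -3 - 8990 = -8993)
u/20049 - 34566/(-20246) = -8993/20049 - 34566/(-20246) = -8993*1/20049 - 34566*(-1/20246) = -8993/20049 + 17283/10123 = 255470728/202956027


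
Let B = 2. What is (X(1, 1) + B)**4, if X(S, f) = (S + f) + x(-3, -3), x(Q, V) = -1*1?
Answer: 81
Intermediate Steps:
x(Q, V) = -1
X(S, f) = -1 + S + f (X(S, f) = (S + f) - 1 = -1 + S + f)
(X(1, 1) + B)**4 = ((-1 + 1 + 1) + 2)**4 = (1 + 2)**4 = 3**4 = 81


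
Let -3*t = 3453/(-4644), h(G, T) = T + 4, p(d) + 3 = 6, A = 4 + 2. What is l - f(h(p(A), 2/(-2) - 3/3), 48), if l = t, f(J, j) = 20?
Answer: -91729/4644 ≈ -19.752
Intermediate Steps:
A = 6
p(d) = 3 (p(d) = -3 + 6 = 3)
h(G, T) = 4 + T
t = 1151/4644 (t = -1151/(-4644) = -1151*(-1)/4644 = -⅓*(-1151/1548) = 1151/4644 ≈ 0.24785)
l = 1151/4644 ≈ 0.24785
l - f(h(p(A), 2/(-2) - 3/3), 48) = 1151/4644 - 1*20 = 1151/4644 - 20 = -91729/4644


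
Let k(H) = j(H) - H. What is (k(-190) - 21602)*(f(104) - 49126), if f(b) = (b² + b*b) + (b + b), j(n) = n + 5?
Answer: 589295742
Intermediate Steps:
j(n) = 5 + n
k(H) = 5 (k(H) = (5 + H) - H = 5)
f(b) = 2*b + 2*b² (f(b) = (b² + b²) + 2*b = 2*b² + 2*b = 2*b + 2*b²)
(k(-190) - 21602)*(f(104) - 49126) = (5 - 21602)*(2*104*(1 + 104) - 49126) = -21597*(2*104*105 - 49126) = -21597*(21840 - 49126) = -21597*(-27286) = 589295742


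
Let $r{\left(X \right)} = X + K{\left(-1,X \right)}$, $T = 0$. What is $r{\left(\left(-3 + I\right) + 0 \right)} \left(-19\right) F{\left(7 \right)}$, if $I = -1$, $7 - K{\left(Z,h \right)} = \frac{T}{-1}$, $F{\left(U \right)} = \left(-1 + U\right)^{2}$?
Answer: $-2052$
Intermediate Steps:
$K{\left(Z,h \right)} = 7$ ($K{\left(Z,h \right)} = 7 - \frac{0}{-1} = 7 - 0 \left(-1\right) = 7 - 0 = 7 + 0 = 7$)
$r{\left(X \right)} = 7 + X$ ($r{\left(X \right)} = X + 7 = 7 + X$)
$r{\left(\left(-3 + I\right) + 0 \right)} \left(-19\right) F{\left(7 \right)} = \left(7 + \left(\left(-3 - 1\right) + 0\right)\right) \left(-19\right) \left(-1 + 7\right)^{2} = \left(7 + \left(-4 + 0\right)\right) \left(-19\right) 6^{2} = \left(7 - 4\right) \left(-19\right) 36 = 3 \left(-19\right) 36 = \left(-57\right) 36 = -2052$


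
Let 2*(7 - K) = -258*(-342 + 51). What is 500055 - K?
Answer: 537587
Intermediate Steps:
K = -37532 (K = 7 - (-129)*(-342 + 51) = 7 - (-129)*(-291) = 7 - ½*75078 = 7 - 37539 = -37532)
500055 - K = 500055 - 1*(-37532) = 500055 + 37532 = 537587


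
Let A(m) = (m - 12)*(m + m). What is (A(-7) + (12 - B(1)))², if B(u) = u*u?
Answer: 76729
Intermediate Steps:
A(m) = 2*m*(-12 + m) (A(m) = (-12 + m)*(2*m) = 2*m*(-12 + m))
B(u) = u²
(A(-7) + (12 - B(1)))² = (2*(-7)*(-12 - 7) + (12 - 1*1²))² = (2*(-7)*(-19) + (12 - 1*1))² = (266 + (12 - 1))² = (266 + 11)² = 277² = 76729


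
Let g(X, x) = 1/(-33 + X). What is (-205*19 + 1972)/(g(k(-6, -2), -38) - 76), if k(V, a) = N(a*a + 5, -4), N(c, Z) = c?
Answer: 46152/1825 ≈ 25.289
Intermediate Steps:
k(V, a) = 5 + a² (k(V, a) = a*a + 5 = a² + 5 = 5 + a²)
(-205*19 + 1972)/(g(k(-6, -2), -38) - 76) = (-205*19 + 1972)/(1/(-33 + (5 + (-2)²)) - 76) = (-3895 + 1972)/(1/(-33 + (5 + 4)) - 76) = -1923/(1/(-33 + 9) - 76) = -1923/(1/(-24) - 76) = -1923/(-1/24 - 76) = -1923/(-1825/24) = -1923*(-24/1825) = 46152/1825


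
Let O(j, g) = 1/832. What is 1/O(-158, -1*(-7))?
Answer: 832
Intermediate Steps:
O(j, g) = 1/832
1/O(-158, -1*(-7)) = 1/(1/832) = 832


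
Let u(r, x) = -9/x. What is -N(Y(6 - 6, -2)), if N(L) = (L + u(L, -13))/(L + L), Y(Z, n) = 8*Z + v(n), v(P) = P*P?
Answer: -61/104 ≈ -0.58654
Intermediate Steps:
v(P) = P**2
Y(Z, n) = n**2 + 8*Z (Y(Z, n) = 8*Z + n**2 = n**2 + 8*Z)
N(L) = (9/13 + L)/(2*L) (N(L) = (L - 9/(-13))/(L + L) = (L - 9*(-1/13))/((2*L)) = (L + 9/13)*(1/(2*L)) = (9/13 + L)*(1/(2*L)) = (9/13 + L)/(2*L))
-N(Y(6 - 6, -2)) = -(9 + 13*((-2)**2 + 8*(6 - 6)))/(26*((-2)**2 + 8*(6 - 6))) = -(9 + 13*(4 + 8*0))/(26*(4 + 8*0)) = -(9 + 13*(4 + 0))/(26*(4 + 0)) = -(9 + 13*4)/(26*4) = -(9 + 52)/(26*4) = -61/(26*4) = -1*61/104 = -61/104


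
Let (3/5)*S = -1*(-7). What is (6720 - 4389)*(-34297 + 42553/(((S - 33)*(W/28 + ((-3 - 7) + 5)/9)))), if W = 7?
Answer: -11392391871/176 ≈ -6.4729e+7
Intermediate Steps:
S = 35/3 (S = 5*(-1*(-7))/3 = (5/3)*7 = 35/3 ≈ 11.667)
(6720 - 4389)*(-34297 + 42553/(((S - 33)*(W/28 + ((-3 - 7) + 5)/9)))) = (6720 - 4389)*(-34297 + 42553/(((35/3 - 33)*(7/28 + ((-3 - 7) + 5)/9)))) = 2331*(-34297 + 42553/((-64*(7*(1/28) + (-10 + 5)*(⅑))/3))) = 2331*(-34297 + 42553/((-64*(¼ - 5*⅑)/3))) = 2331*(-34297 + 42553/((-64*(¼ - 5/9)/3))) = 2331*(-34297 + 42553/((-64/3*(-11/36)))) = 2331*(-34297 + 42553/(176/27)) = 2331*(-34297 + 42553*(27/176)) = 2331*(-34297 + 1148931/176) = 2331*(-4887341/176) = -11392391871/176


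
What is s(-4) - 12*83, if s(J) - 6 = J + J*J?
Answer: -978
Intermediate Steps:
s(J) = 6 + J + J² (s(J) = 6 + (J + J*J) = 6 + (J + J²) = 6 + J + J²)
s(-4) - 12*83 = (6 - 4 + (-4)²) - 12*83 = (6 - 4 + 16) - 996 = 18 - 996 = -978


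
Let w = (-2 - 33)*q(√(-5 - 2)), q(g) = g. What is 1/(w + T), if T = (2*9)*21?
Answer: 54/21637 + 5*I*√7/21637 ≈ 0.0024957 + 0.0006114*I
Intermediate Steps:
w = -35*I*√7 (w = (-2 - 33)*√(-5 - 2) = -35*I*√7 ≈ -92.601*I)
T = 378 (T = 18*21 = 378)
1/(w + T) = 1/(-35*I*√7 + 378) = 1/(378 - 35*I*√7)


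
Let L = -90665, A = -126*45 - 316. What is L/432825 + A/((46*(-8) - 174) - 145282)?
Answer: -354341417/2103875760 ≈ -0.16842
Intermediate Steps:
A = -5986 (A = -5670 - 316 = -5986)
L/432825 + A/((46*(-8) - 174) - 145282) = -90665/432825 - 5986/((46*(-8) - 174) - 145282) = -90665*1/432825 - 5986/((-368 - 174) - 145282) = -18133/86565 - 5986/(-542 - 145282) = -18133/86565 - 5986/(-145824) = -18133/86565 - 5986*(-1/145824) = -18133/86565 + 2993/72912 = -354341417/2103875760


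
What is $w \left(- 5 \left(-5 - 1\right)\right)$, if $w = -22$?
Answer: $-660$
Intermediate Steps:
$w \left(- 5 \left(-5 - 1\right)\right) = - 22 \left(- 5 \left(-5 - 1\right)\right) = - 22 \left(\left(-5\right) \left(-6\right)\right) = \left(-22\right) 30 = -660$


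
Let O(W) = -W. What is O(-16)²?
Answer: 256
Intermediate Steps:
O(-16)² = (-1*(-16))² = 16² = 256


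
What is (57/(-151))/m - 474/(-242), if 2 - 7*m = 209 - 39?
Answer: 288595/146168 ≈ 1.9744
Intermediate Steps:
m = -24 (m = 2/7 - (209 - 39)/7 = 2/7 - 1/7*170 = 2/7 - 170/7 = -24)
(57/(-151))/m - 474/(-242) = (57/(-151))/(-24) - 474/(-242) = (57*(-1/151))*(-1/24) - 474*(-1/242) = -57/151*(-1/24) + 237/121 = 19/1208 + 237/121 = 288595/146168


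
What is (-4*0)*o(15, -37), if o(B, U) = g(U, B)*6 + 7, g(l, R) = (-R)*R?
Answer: 0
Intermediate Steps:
g(l, R) = -R**2
o(B, U) = 7 - 6*B**2 (o(B, U) = -B**2*6 + 7 = -6*B**2 + 7 = 7 - 6*B**2)
(-4*0)*o(15, -37) = (-4*0)*(7 - 6*15**2) = 0*(7 - 6*225) = 0*(7 - 1350) = 0*(-1343) = 0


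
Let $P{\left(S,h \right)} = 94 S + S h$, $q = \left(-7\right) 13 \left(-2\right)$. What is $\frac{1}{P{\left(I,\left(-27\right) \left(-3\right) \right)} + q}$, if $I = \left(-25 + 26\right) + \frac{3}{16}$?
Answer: $\frac{16}{6237} \approx 0.0025653$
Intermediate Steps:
$I = \frac{19}{16}$ ($I = 1 + 3 \cdot \frac{1}{16} = 1 + \frac{3}{16} = \frac{19}{16} \approx 1.1875$)
$q = 182$ ($q = \left(-91\right) \left(-2\right) = 182$)
$\frac{1}{P{\left(I,\left(-27\right) \left(-3\right) \right)} + q} = \frac{1}{\frac{19 \left(94 - -81\right)}{16} + 182} = \frac{1}{\frac{19 \left(94 + 81\right)}{16} + 182} = \frac{1}{\frac{19}{16} \cdot 175 + 182} = \frac{1}{\frac{3325}{16} + 182} = \frac{1}{\frac{6237}{16}} = \frac{16}{6237}$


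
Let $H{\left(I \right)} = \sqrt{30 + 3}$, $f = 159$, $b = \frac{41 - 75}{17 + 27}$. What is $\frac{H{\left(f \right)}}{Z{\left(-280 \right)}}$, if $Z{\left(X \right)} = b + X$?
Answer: $- \frac{22 \sqrt{33}}{6177} \approx -0.02046$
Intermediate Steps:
$b = - \frac{17}{22}$ ($b = - \frac{34}{44} = \left(-34\right) \frac{1}{44} = - \frac{17}{22} \approx -0.77273$)
$Z{\left(X \right)} = - \frac{17}{22} + X$
$H{\left(I \right)} = \sqrt{33}$
$\frac{H{\left(f \right)}}{Z{\left(-280 \right)}} = \frac{\sqrt{33}}{- \frac{17}{22} - 280} = \frac{\sqrt{33}}{- \frac{6177}{22}} = \sqrt{33} \left(- \frac{22}{6177}\right) = - \frac{22 \sqrt{33}}{6177}$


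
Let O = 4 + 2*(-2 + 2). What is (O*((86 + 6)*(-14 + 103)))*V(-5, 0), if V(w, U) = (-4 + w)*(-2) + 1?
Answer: 622288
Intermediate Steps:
V(w, U) = 9 - 2*w (V(w, U) = (8 - 2*w) + 1 = 9 - 2*w)
O = 4 (O = 4 + 2*0 = 4 + 0 = 4)
(O*((86 + 6)*(-14 + 103)))*V(-5, 0) = (4*((86 + 6)*(-14 + 103)))*(9 - 2*(-5)) = (4*(92*89))*(9 + 10) = (4*8188)*19 = 32752*19 = 622288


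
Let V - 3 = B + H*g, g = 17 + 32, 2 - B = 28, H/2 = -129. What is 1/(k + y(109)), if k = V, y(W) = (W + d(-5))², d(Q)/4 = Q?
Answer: -1/4744 ≈ -0.00021079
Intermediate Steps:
H = -258 (H = 2*(-129) = -258)
d(Q) = 4*Q
B = -26 (B = 2 - 1*28 = 2 - 28 = -26)
g = 49
V = -12665 (V = 3 + (-26 - 258*49) = 3 + (-26 - 12642) = 3 - 12668 = -12665)
y(W) = (-20 + W)² (y(W) = (W + 4*(-5))² = (W - 20)² = (-20 + W)²)
k = -12665
1/(k + y(109)) = 1/(-12665 + (-20 + 109)²) = 1/(-12665 + 89²) = 1/(-12665 + 7921) = 1/(-4744) = -1/4744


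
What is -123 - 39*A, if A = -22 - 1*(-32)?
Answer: -513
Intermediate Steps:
A = 10 (A = -22 + 32 = 10)
-123 - 39*A = -123 - 39*10 = -123 - 390 = -513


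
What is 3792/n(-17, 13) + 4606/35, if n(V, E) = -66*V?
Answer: 126206/935 ≈ 134.98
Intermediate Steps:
3792/n(-17, 13) + 4606/35 = 3792/((-66*(-17))) + 4606/35 = 3792/1122 + 4606*(1/35) = 3792*(1/1122) + 658/5 = 632/187 + 658/5 = 126206/935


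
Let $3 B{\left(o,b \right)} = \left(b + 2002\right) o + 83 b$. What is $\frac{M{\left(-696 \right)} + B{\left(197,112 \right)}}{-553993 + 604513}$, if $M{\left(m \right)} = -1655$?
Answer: $\frac{140263}{50520} \approx 2.7764$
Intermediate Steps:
$B{\left(o,b \right)} = \frac{83 b}{3} + \frac{o \left(2002 + b\right)}{3}$ ($B{\left(o,b \right)} = \frac{\left(b + 2002\right) o + 83 b}{3} = \frac{\left(2002 + b\right) o + 83 b}{3} = \frac{o \left(2002 + b\right) + 83 b}{3} = \frac{83 b + o \left(2002 + b\right)}{3} = \frac{83 b}{3} + \frac{o \left(2002 + b\right)}{3}$)
$\frac{M{\left(-696 \right)} + B{\left(197,112 \right)}}{-553993 + 604513} = \frac{-1655 + \left(\frac{83}{3} \cdot 112 + \frac{2002}{3} \cdot 197 + \frac{1}{3} \cdot 112 \cdot 197\right)}{-553993 + 604513} = \frac{-1655 + \left(\frac{9296}{3} + \frac{394394}{3} + \frac{22064}{3}\right)}{50520} = \left(-1655 + 141918\right) \frac{1}{50520} = 140263 \cdot \frac{1}{50520} = \frac{140263}{50520}$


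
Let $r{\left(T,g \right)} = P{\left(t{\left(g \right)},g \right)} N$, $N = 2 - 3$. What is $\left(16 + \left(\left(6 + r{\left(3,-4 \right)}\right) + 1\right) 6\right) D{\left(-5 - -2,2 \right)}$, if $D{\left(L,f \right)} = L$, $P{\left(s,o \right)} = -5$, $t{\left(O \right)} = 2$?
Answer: $-264$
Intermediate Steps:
$N = -1$
$r{\left(T,g \right)} = 5$ ($r{\left(T,g \right)} = \left(-5\right) \left(-1\right) = 5$)
$\left(16 + \left(\left(6 + r{\left(3,-4 \right)}\right) + 1\right) 6\right) D{\left(-5 - -2,2 \right)} = \left(16 + \left(\left(6 + 5\right) + 1\right) 6\right) \left(-5 - -2\right) = \left(16 + \left(11 + 1\right) 6\right) \left(-5 + 2\right) = \left(16 + 12 \cdot 6\right) \left(-3\right) = \left(16 + 72\right) \left(-3\right) = 88 \left(-3\right) = -264$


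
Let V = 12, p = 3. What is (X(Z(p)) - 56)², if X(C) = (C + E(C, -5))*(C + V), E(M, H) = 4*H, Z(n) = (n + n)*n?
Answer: 13456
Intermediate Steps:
Z(n) = 2*n² (Z(n) = (2*n)*n = 2*n²)
X(C) = (-20 + C)*(12 + C) (X(C) = (C + 4*(-5))*(C + 12) = (C - 20)*(12 + C) = (-20 + C)*(12 + C))
(X(Z(p)) - 56)² = ((-240 + (2*3²)² - 16*3²) - 56)² = ((-240 + (2*9)² - 16*9) - 56)² = ((-240 + 18² - 8*18) - 56)² = ((-240 + 324 - 144) - 56)² = (-60 - 56)² = (-116)² = 13456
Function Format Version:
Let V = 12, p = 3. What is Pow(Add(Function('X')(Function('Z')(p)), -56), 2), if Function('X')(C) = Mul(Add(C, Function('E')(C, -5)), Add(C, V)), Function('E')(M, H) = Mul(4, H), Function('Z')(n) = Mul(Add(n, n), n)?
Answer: 13456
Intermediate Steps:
Function('Z')(n) = Mul(2, Pow(n, 2)) (Function('Z')(n) = Mul(Mul(2, n), n) = Mul(2, Pow(n, 2)))
Function('X')(C) = Mul(Add(-20, C), Add(12, C)) (Function('X')(C) = Mul(Add(C, Mul(4, -5)), Add(C, 12)) = Mul(Add(C, -20), Add(12, C)) = Mul(Add(-20, C), Add(12, C)))
Pow(Add(Function('X')(Function('Z')(p)), -56), 2) = Pow(Add(Add(-240, Pow(Mul(2, Pow(3, 2)), 2), Mul(-8, Mul(2, Pow(3, 2)))), -56), 2) = Pow(Add(Add(-240, Pow(Mul(2, 9), 2), Mul(-8, Mul(2, 9))), -56), 2) = Pow(Add(Add(-240, Pow(18, 2), Mul(-8, 18)), -56), 2) = Pow(Add(Add(-240, 324, -144), -56), 2) = Pow(Add(-60, -56), 2) = Pow(-116, 2) = 13456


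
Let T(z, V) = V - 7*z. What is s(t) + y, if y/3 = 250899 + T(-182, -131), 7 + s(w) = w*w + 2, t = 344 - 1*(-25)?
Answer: 892282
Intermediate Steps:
t = 369 (t = 344 + 25 = 369)
s(w) = -5 + w² (s(w) = -7 + (w*w + 2) = -7 + (w² + 2) = -7 + (2 + w²) = -5 + w²)
y = 756126 (y = 3*(250899 + (-131 - 7*(-182))) = 3*(250899 + (-131 + 1274)) = 3*(250899 + 1143) = 3*252042 = 756126)
s(t) + y = (-5 + 369²) + 756126 = (-5 + 136161) + 756126 = 136156 + 756126 = 892282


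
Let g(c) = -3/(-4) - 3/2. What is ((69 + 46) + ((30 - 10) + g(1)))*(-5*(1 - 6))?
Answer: 13425/4 ≈ 3356.3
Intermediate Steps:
g(c) = -¾ (g(c) = -3*(-¼) - 3*½ = ¾ - 3/2 = -¾)
((69 + 46) + ((30 - 10) + g(1)))*(-5*(1 - 6)) = ((69 + 46) + ((30 - 10) - ¾))*(-5*(1 - 6)) = (115 + (20 - ¾))*(-5*(-5)) = (115 + 77/4)*25 = (537/4)*25 = 13425/4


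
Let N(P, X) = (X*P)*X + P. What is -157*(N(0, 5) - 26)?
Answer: 4082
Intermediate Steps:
N(P, X) = P + P*X² (N(P, X) = (P*X)*X + P = P*X² + P = P + P*X²)
-157*(N(0, 5) - 26) = -157*(0*(1 + 5²) - 26) = -157*(0*(1 + 25) - 26) = -157*(0*26 - 26) = -157*(0 - 26) = -157*(-26) = 4082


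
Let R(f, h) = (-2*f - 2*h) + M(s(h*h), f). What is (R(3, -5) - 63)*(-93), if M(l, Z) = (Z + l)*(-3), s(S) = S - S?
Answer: 6324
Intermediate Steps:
s(S) = 0
M(l, Z) = -3*Z - 3*l
R(f, h) = -5*f - 2*h (R(f, h) = (-2*f - 2*h) + (-3*f - 3*0) = (-2*f - 2*h) + (-3*f + 0) = (-2*f - 2*h) - 3*f = -5*f - 2*h)
(R(3, -5) - 63)*(-93) = ((-5*3 - 2*(-5)) - 63)*(-93) = ((-15 + 10) - 63)*(-93) = (-5 - 63)*(-93) = -68*(-93) = 6324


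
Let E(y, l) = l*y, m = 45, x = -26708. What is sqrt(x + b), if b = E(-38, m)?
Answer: I*sqrt(28418) ≈ 168.58*I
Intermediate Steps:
b = -1710 (b = 45*(-38) = -1710)
sqrt(x + b) = sqrt(-26708 - 1710) = sqrt(-28418) = I*sqrt(28418)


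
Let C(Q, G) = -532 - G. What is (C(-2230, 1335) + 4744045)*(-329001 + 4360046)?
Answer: 19115932916010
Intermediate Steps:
(C(-2230, 1335) + 4744045)*(-329001 + 4360046) = ((-532 - 1*1335) + 4744045)*(-329001 + 4360046) = ((-532 - 1335) + 4744045)*4031045 = (-1867 + 4744045)*4031045 = 4742178*4031045 = 19115932916010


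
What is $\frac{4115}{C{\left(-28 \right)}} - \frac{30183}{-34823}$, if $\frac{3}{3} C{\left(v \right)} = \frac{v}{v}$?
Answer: $\frac{143326828}{34823} \approx 4115.9$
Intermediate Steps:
$C{\left(v \right)} = 1$ ($C{\left(v \right)} = \frac{v}{v} = 1$)
$\frac{4115}{C{\left(-28 \right)}} - \frac{30183}{-34823} = \frac{4115}{1} - \frac{30183}{-34823} = 4115 \cdot 1 - - \frac{30183}{34823} = 4115 + \frac{30183}{34823} = \frac{143326828}{34823}$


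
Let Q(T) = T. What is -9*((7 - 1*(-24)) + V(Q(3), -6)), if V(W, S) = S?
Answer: -225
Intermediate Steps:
-9*((7 - 1*(-24)) + V(Q(3), -6)) = -9*((7 - 1*(-24)) - 6) = -9*((7 + 24) - 6) = -9*(31 - 6) = -9*25 = -225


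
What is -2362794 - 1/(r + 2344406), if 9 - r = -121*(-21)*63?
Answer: -5161126543609/2184332 ≈ -2.3628e+6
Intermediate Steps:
r = -160074 (r = 9 - (-121*(-21))*63 = 9 - 2541*63 = 9 - 1*160083 = 9 - 160083 = -160074)
-2362794 - 1/(r + 2344406) = -2362794 - 1/(-160074 + 2344406) = -2362794 - 1/2184332 = -5161126543609/2184332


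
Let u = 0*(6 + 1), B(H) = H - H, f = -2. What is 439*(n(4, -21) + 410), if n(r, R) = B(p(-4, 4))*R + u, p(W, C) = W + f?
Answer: 179990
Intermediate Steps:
p(W, C) = -2 + W (p(W, C) = W - 2 = -2 + W)
B(H) = 0
u = 0 (u = 0*7 = 0)
n(r, R) = 0 (n(r, R) = 0*R + 0 = 0 + 0 = 0)
439*(n(4, -21) + 410) = 439*(0 + 410) = 439*410 = 179990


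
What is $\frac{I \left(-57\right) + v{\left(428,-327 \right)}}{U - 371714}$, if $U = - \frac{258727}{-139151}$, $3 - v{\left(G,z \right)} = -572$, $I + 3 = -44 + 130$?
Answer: $\frac{578311556}{51724116087} \approx 0.011181$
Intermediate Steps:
$I = 83$ ($I = -3 + \left(-44 + 130\right) = -3 + 86 = 83$)
$v{\left(G,z \right)} = 575$ ($v{\left(G,z \right)} = 3 - -572 = 3 + 572 = 575$)
$U = \frac{258727}{139151}$ ($U = \left(-258727\right) \left(- \frac{1}{139151}\right) = \frac{258727}{139151} \approx 1.8593$)
$\frac{I \left(-57\right) + v{\left(428,-327 \right)}}{U - 371714} = \frac{83 \left(-57\right) + 575}{\frac{258727}{139151} - 371714} = \frac{-4731 + 575}{- \frac{51724116087}{139151}} = \left(-4156\right) \left(- \frac{139151}{51724116087}\right) = \frac{578311556}{51724116087}$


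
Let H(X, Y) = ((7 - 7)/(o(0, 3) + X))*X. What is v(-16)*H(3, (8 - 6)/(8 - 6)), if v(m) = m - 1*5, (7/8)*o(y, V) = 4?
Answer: 0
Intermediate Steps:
o(y, V) = 32/7 (o(y, V) = (8/7)*4 = 32/7)
v(m) = -5 + m (v(m) = m - 5 = -5 + m)
H(X, Y) = 0 (H(X, Y) = ((7 - 7)/(32/7 + X))*X = (0/(32/7 + X))*X = 0*X = 0)
v(-16)*H(3, (8 - 6)/(8 - 6)) = (-5 - 16)*0 = -21*0 = 0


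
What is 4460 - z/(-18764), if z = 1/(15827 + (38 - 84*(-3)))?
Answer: 1348790470481/302419388 ≈ 4460.0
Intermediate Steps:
z = 1/16117 (z = 1/(15827 + (38 + 252)) = 1/(15827 + 290) = 1/16117 ≈ 6.2046e-5)
4460 - z/(-18764) = 4460 - 1/(16117*(-18764)) = 4460 - (-1)/(16117*18764) = 4460 - 1*(-1/302419388) = 4460 + 1/302419388 = 1348790470481/302419388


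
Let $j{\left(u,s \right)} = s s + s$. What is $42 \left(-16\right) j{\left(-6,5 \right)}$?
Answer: $-20160$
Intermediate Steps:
$j{\left(u,s \right)} = s + s^{2}$ ($j{\left(u,s \right)} = s^{2} + s = s + s^{2}$)
$42 \left(-16\right) j{\left(-6,5 \right)} = 42 \left(-16\right) 5 \left(1 + 5\right) = - 672 \cdot 5 \cdot 6 = \left(-672\right) 30 = -20160$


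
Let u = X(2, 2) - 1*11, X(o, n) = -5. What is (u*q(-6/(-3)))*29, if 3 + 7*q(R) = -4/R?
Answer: 2320/7 ≈ 331.43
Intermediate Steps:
q(R) = -3/7 - 4/(7*R) (q(R) = -3/7 + (-4/R)/7 = -3/7 - 4/(7*R))
u = -16 (u = -5 - 1*11 = -5 - 11 = -16)
(u*q(-6/(-3)))*29 = -16*(-4 - (-18)/(-3))/(7*((-6/(-3))))*29 = -16*(-4 - (-18)*(-1)/3)/(7*((-6*(-⅓))))*29 = -16*(-4 - 3*2)/(7*2)*29 = -16*(-4 - 6)/(7*2)*29 = -16*(-10)/(7*2)*29 = -16*(-5/7)*29 = (80/7)*29 = 2320/7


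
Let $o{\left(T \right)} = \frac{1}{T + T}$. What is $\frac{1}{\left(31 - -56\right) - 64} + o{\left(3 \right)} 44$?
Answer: $\frac{509}{69} \approx 7.3768$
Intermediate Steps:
$o{\left(T \right)} = \frac{1}{2 T}$
$\frac{1}{\left(31 - -56\right) - 64} + o{\left(3 \right)} 44 = \frac{1}{\left(31 - -56\right) - 64} + \frac{1}{2 \cdot 3} \cdot 44 = \frac{1}{\left(31 + 56\right) - 64} + \frac{1}{2} \cdot \frac{1}{3} \cdot 44 = \frac{1}{87 - 64} + \frac{1}{6} \cdot 44 = \frac{1}{23} + \frac{22}{3} = \frac{509}{69}$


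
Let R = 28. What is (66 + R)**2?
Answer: 8836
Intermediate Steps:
(66 + R)**2 = (66 + 28)**2 = 94**2 = 8836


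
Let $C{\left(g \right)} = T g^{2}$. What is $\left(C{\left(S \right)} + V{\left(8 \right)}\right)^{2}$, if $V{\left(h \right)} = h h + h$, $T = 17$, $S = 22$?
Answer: $68890000$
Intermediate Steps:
$C{\left(g \right)} = 17 g^{2}$
$V{\left(h \right)} = h + h^{2}$ ($V{\left(h \right)} = h^{2} + h = h + h^{2}$)
$\left(C{\left(S \right)} + V{\left(8 \right)}\right)^{2} = \left(17 \cdot 22^{2} + 8 \left(1 + 8\right)\right)^{2} = \left(17 \cdot 484 + 8 \cdot 9\right)^{2} = \left(8228 + 72\right)^{2} = 8300^{2} = 68890000$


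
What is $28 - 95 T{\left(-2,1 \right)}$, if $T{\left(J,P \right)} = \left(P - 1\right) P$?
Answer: $28$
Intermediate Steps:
$T{\left(J,P \right)} = P \left(-1 + P\right)$ ($T{\left(J,P \right)} = \left(-1 + P\right) P = P \left(-1 + P\right)$)
$28 - 95 T{\left(-2,1 \right)} = 28 - 95 \cdot 1 \left(-1 + 1\right) = 28 - 95 \cdot 1 \cdot 0 = 28 - 0 = 28 + 0 = 28$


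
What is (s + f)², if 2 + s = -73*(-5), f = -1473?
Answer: 1232100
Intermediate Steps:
s = 363 (s = -2 - 73*(-5) = -2 + 365 = 363)
(s + f)² = (363 - 1473)² = (-1110)² = 1232100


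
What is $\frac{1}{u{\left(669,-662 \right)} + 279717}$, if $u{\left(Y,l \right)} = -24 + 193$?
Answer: $\frac{1}{279886} \approx 3.5729 \cdot 10^{-6}$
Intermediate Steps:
$u{\left(Y,l \right)} = 169$
$\frac{1}{u{\left(669,-662 \right)} + 279717} = \frac{1}{169 + 279717} = \frac{1}{279886}$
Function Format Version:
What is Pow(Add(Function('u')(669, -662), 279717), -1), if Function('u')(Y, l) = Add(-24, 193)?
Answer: Rational(1, 279886) ≈ 3.5729e-6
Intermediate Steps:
Function('u')(Y, l) = 169
Pow(Add(Function('u')(669, -662), 279717), -1) = Pow(Add(169, 279717), -1) = Pow(279886, -1) = Rational(1, 279886)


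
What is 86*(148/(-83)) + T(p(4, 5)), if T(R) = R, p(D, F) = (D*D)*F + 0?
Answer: -6088/83 ≈ -73.349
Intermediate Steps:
p(D, F) = F*D² (p(D, F) = D²*F + 0 = F*D² + 0 = F*D²)
86*(148/(-83)) + T(p(4, 5)) = 86*(148/(-83)) + 5*4² = 86*(148*(-1/83)) + 5*16 = 86*(-148/83) + 80 = -12728/83 + 80 = -6088/83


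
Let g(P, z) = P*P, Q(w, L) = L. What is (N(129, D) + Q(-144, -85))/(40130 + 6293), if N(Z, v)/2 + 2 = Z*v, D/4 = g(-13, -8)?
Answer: 174319/46423 ≈ 3.7550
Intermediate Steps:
g(P, z) = P**2
D = 676 (D = 4*(-13)**2 = 4*169 = 676)
N(Z, v) = -4 + 2*Z*v (N(Z, v) = -4 + 2*(Z*v) = -4 + 2*Z*v)
(N(129, D) + Q(-144, -85))/(40130 + 6293) = ((-4 + 2*129*676) - 85)/(40130 + 6293) = ((-4 + 174408) - 85)/46423 = (174404 - 85)*(1/46423) = 174319*(1/46423) = 174319/46423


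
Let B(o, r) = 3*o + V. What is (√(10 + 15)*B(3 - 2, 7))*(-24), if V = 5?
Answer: -960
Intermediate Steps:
B(o, r) = 5 + 3*o (B(o, r) = 3*o + 5 = 5 + 3*o)
(√(10 + 15)*B(3 - 2, 7))*(-24) = (√(10 + 15)*(5 + 3*(3 - 2)))*(-24) = (√25*(5 + 3*1))*(-24) = (5*(5 + 3))*(-24) = (5*8)*(-24) = 40*(-24) = -960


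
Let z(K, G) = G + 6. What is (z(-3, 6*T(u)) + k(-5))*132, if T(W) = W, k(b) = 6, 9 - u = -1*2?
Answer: 10296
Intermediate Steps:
u = 11 (u = 9 - (-1)*2 = 9 - 1*(-2) = 9 + 2 = 11)
z(K, G) = 6 + G
(z(-3, 6*T(u)) + k(-5))*132 = ((6 + 6*11) + 6)*132 = ((6 + 66) + 6)*132 = (72 + 6)*132 = 78*132 = 10296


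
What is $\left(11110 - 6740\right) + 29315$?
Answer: $33685$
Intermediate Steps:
$\left(11110 - 6740\right) + 29315 = 4370 + 29315 = 33685$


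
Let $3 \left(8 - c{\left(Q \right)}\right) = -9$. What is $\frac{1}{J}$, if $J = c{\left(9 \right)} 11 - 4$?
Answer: $\frac{1}{117} \approx 0.008547$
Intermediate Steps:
$c{\left(Q \right)} = 11$ ($c{\left(Q \right)} = 8 - -3 = 8 + 3 = 11$)
$J = 117$ ($J = 11 \cdot 11 - 4 = 121 - 4 = 117$)
$\frac{1}{J} = \frac{1}{117}$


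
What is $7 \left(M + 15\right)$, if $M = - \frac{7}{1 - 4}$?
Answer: $\frac{364}{3} \approx 121.33$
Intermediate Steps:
$M = \frac{7}{3}$ ($M = - \frac{7}{1 - 4} = - \frac{7}{-3} = \left(-7\right) \left(- \frac{1}{3}\right) = \frac{7}{3} \approx 2.3333$)
$7 \left(M + 15\right) = 7 \left(\frac{7}{3} + 15\right) = 7 \cdot \frac{52}{3} = \frac{364}{3}$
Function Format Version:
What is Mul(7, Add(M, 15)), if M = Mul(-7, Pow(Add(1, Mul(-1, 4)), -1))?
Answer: Rational(364, 3) ≈ 121.33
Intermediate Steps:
M = Rational(7, 3) (M = Mul(-7, Pow(Add(1, -4), -1)) = Mul(-7, Pow(-3, -1)) = Mul(-7, Rational(-1, 3)) = Rational(7, 3) ≈ 2.3333)
Mul(7, Add(M, 15)) = Mul(7, Add(Rational(7, 3), 15)) = Mul(7, Rational(52, 3)) = Rational(364, 3)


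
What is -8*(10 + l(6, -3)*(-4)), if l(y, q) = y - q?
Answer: 208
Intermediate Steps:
-8*(10 + l(6, -3)*(-4)) = -8*(10 + (6 - 1*(-3))*(-4)) = -8*(10 + (6 + 3)*(-4)) = -8*(10 + 9*(-4)) = -8*(10 - 36) = -8*(-26) = 208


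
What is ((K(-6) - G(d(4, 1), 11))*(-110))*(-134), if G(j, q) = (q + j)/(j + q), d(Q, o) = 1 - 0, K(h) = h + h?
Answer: -191620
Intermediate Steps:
K(h) = 2*h
d(Q, o) = 1 (d(Q, o) = 1 - 1*0 = 1 + 0 = 1)
G(j, q) = 1 (G(j, q) = (j + q)/(j + q) = 1)
((K(-6) - G(d(4, 1), 11))*(-110))*(-134) = ((2*(-6) - 1*1)*(-110))*(-134) = ((-12 - 1)*(-110))*(-134) = -13*(-110)*(-134) = 1430*(-134) = -191620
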